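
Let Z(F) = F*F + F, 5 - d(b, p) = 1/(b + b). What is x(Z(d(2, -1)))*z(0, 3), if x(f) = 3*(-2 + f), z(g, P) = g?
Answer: 0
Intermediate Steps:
d(b, p) = 5 - 1/(2*b) (d(b, p) = 5 - 1/(b + b) = 5 - 1/(2*b))
Z(F) = F + F² (Z(F) = F² + F = F + F²)
x(f) = -6 + 3*f
x(Z(d(2, -1)))*z(0, 3) = (-6 + 3*((5 - ½/2)*(1 + (5 - ½/2))))*0 = (-6 + 3*((5 - ½*½)*(1 + (5 - ½*½))))*0 = (-6 + 3*((5 - ¼)*(1 + (5 - ¼))))*0 = (-6 + 3*(19*(1 + 19/4)/4))*0 = (-6 + 3*((19/4)*(23/4)))*0 = (-6 + 3*(437/16))*0 = (-6 + 1311/16)*0 = (1215/16)*0 = 0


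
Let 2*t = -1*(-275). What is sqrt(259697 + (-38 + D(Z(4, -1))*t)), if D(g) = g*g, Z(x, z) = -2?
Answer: sqrt(260209) ≈ 510.11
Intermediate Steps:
t = 275/2 (t = (-1*(-275))/2 = (1/2)*275 = 275/2 ≈ 137.50)
D(g) = g**2
sqrt(259697 + (-38 + D(Z(4, -1))*t)) = sqrt(259697 + (-38 + (-2)**2*(275/2))) = sqrt(259697 + (-38 + 4*(275/2))) = sqrt(259697 + (-38 + 550)) = sqrt(259697 + 512) = sqrt(260209)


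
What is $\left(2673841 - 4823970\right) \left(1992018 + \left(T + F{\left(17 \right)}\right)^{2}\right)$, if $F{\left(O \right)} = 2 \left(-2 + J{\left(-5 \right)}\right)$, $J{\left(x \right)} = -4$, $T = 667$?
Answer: $-5205554764547$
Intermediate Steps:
$F{\left(O \right)} = -12$ ($F{\left(O \right)} = 2 \left(-2 - 4\right) = 2 \left(-6\right) = -12$)
$\left(2673841 - 4823970\right) \left(1992018 + \left(T + F{\left(17 \right)}\right)^{2}\right) = \left(2673841 - 4823970\right) \left(1992018 + \left(667 - 12\right)^{2}\right) = - 2150129 \left(1992018 + 655^{2}\right) = - 2150129 \left(1992018 + 429025\right) = \left(-2150129\right) 2421043 = -5205554764547$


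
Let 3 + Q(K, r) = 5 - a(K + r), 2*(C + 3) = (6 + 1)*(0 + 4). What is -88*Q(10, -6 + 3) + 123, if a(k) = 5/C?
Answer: -13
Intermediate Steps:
C = 11 (C = -3 + ((6 + 1)*(0 + 4))/2 = -3 + (7*4)/2 = -3 + (½)*28 = -3 + 14 = 11)
a(k) = 5/11
Q(K, r) = 17/11 (Q(K, r) = -3 + (5 - 1*5/11) = -3 + (5 - 5/11) = -3 + 50/11 = 17/11)
-88*Q(10, -6 + 3) + 123 = -88*17/11 + 123 = -136 + 123 = -13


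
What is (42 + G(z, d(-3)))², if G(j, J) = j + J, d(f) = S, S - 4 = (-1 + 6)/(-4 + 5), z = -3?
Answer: 2304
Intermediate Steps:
S = 9 (S = 4 + (-1 + 6)/(-4 + 5) = 4 + 5/1 = 4 + 5*1 = 4 + 5 = 9)
d(f) = 9
G(j, J) = J + j
(42 + G(z, d(-3)))² = (42 + (9 - 3))² = (42 + 6)² = 48² = 2304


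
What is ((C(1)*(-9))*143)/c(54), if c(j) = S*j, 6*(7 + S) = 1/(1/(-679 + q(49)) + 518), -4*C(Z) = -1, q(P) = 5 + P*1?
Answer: 46296107/54387332 ≈ 0.85123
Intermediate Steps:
q(P) = 5 + P
C(Z) = ¼ (C(Z) = -¼*(-1) = ¼)
S = -13596833/1942494 (S = -7 + 1/(6*(1/(-679 + (5 + 49)) + 518)) = -7 + 1/(6*(1/(-679 + 54) + 518)) = -7 + 1/(6*(1/(-625) + 518)) = -7 + 1/(6*(-1/625 + 518)) = -7 + 1/(6*(323749/625)) = -7 + (⅙)*(625/323749) = -7 + 625/1942494 = -13596833/1942494 ≈ -6.9997)
c(j) = -13596833*j/1942494
((C(1)*(-9))*143)/c(54) = (((¼)*(-9))*143)/((-13596833/1942494*54)) = (-9/4*143)/(-122371497/323749) = -1287/4*(-323749/122371497) = 46296107/54387332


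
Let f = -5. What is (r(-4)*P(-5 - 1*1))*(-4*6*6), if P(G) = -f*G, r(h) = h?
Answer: -17280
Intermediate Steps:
P(G) = 5*G (P(G) = -(-5)*G = 5*G)
(r(-4)*P(-5 - 1*1))*(-4*6*6) = (-20*(-5 - 1*1))*(-4*6*6) = (-20*(-5 - 1))*(-24*6) = -20*(-6)*(-144) = -4*(-30)*(-144) = 120*(-144) = -17280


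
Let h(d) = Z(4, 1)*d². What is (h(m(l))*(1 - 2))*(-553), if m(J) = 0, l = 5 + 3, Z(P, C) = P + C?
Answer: 0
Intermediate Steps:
Z(P, C) = C + P
l = 8
h(d) = 5*d² (h(d) = (1 + 4)*d² = 5*d²)
(h(m(l))*(1 - 2))*(-553) = ((5*0²)*(1 - 2))*(-553) = ((5*0)*(-1))*(-553) = (0*(-1))*(-553) = 0*(-553) = 0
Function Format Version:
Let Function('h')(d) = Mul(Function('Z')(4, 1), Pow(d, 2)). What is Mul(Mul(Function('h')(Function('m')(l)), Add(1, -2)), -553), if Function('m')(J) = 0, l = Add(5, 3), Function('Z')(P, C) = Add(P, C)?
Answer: 0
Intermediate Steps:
Function('Z')(P, C) = Add(C, P)
l = 8
Function('h')(d) = Mul(5, Pow(d, 2)) (Function('h')(d) = Mul(Add(1, 4), Pow(d, 2)) = Mul(5, Pow(d, 2)))
Mul(Mul(Function('h')(Function('m')(l)), Add(1, -2)), -553) = Mul(Mul(Mul(5, Pow(0, 2)), Add(1, -2)), -553) = Mul(Mul(Mul(5, 0), -1), -553) = Mul(Mul(0, -1), -553) = Mul(0, -553) = 0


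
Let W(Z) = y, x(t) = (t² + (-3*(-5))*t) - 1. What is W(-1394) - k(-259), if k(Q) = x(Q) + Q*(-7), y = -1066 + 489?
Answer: -65585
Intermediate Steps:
y = -577
x(t) = -1 + t² + 15*t (x(t) = (t² + 15*t) - 1 = -1 + t² + 15*t)
W(Z) = -577
k(Q) = -1 + Q² + 8*Q (k(Q) = (-1 + Q² + 15*Q) + Q*(-7) = (-1 + Q² + 15*Q) - 7*Q = -1 + Q² + 8*Q)
W(-1394) - k(-259) = -577 - (-1 + (-259)² + 8*(-259)) = -577 - (-1 + 67081 - 2072) = -577 - 1*65008 = -577 - 65008 = -65585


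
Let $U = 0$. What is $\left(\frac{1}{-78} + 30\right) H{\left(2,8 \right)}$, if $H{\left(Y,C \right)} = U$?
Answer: $0$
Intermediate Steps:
$H{\left(Y,C \right)} = 0$
$\left(\frac{1}{-78} + 30\right) H{\left(2,8 \right)} = \left(\frac{1}{-78} + 30\right) 0 = \left(- \frac{1}{78} + 30\right) 0 = \frac{2339}{78} \cdot 0 = 0$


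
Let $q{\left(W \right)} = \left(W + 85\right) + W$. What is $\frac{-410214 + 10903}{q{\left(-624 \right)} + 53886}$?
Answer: $- \frac{36301}{4793} \approx -7.5738$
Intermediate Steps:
$q{\left(W \right)} = 85 + 2 W$ ($q{\left(W \right)} = \left(85 + W\right) + W = 85 + 2 W$)
$\frac{-410214 + 10903}{q{\left(-624 \right)} + 53886} = \frac{-410214 + 10903}{\left(85 + 2 \left(-624\right)\right) + 53886} = - \frac{399311}{\left(85 - 1248\right) + 53886} = - \frac{399311}{-1163 + 53886} = - \frac{399311}{52723} = \left(-399311\right) \frac{1}{52723} = - \frac{36301}{4793}$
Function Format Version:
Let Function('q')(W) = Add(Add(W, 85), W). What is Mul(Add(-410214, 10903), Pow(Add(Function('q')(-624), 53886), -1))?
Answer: Rational(-36301, 4793) ≈ -7.5738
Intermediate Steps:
Function('q')(W) = Add(85, Mul(2, W)) (Function('q')(W) = Add(Add(85, W), W) = Add(85, Mul(2, W)))
Mul(Add(-410214, 10903), Pow(Add(Function('q')(-624), 53886), -1)) = Mul(Add(-410214, 10903), Pow(Add(Add(85, Mul(2, -624)), 53886), -1)) = Mul(-399311, Pow(Add(Add(85, -1248), 53886), -1)) = Mul(-399311, Pow(Add(-1163, 53886), -1)) = Mul(-399311, Pow(52723, -1)) = Mul(-399311, Rational(1, 52723)) = Rational(-36301, 4793)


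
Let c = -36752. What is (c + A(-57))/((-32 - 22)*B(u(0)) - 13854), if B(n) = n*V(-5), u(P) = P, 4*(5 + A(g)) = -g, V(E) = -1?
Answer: 146971/55416 ≈ 2.6521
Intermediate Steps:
A(g) = -5 - g/4 (A(g) = -5 + (-g)/4 = -5 - g/4)
B(n) = -n (B(n) = n*(-1) = -n)
(c + A(-57))/((-32 - 22)*B(u(0)) - 13854) = (-36752 + (-5 - 1/4*(-57)))/((-32 - 22)*(-1*0) - 13854) = (-36752 + (-5 + 57/4))/(-54*0 - 13854) = (-36752 + 37/4)/(0 - 13854) = -146971/4/(-13854) = -146971/4*(-1/13854) = 146971/55416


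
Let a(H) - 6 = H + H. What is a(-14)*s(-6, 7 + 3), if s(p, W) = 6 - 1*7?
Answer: 22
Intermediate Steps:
a(H) = 6 + 2*H (a(H) = 6 + (H + H) = 6 + 2*H)
s(p, W) = -1 (s(p, W) = 6 - 7 = -1)
a(-14)*s(-6, 7 + 3) = (6 + 2*(-14))*(-1) = (6 - 28)*(-1) = -22*(-1) = 22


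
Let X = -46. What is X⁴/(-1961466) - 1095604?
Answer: -1074497236460/980733 ≈ -1.0956e+6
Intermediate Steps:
X⁴/(-1961466) - 1095604 = (-46)⁴/(-1961466) - 1095604 = 4477456*(-1/1961466) - 1095604 = -2238728/980733 - 1095604 = -1074497236460/980733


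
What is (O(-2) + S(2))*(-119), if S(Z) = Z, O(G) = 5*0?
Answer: -238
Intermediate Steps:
O(G) = 0
(O(-2) + S(2))*(-119) = (0 + 2)*(-119) = 2*(-119) = -238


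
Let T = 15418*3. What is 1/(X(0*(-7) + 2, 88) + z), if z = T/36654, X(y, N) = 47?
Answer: 6109/294832 ≈ 0.020720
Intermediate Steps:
T = 46254
z = 7709/6109 (z = 46254/36654 = 46254*(1/36654) = 7709/6109 ≈ 1.2619)
1/(X(0*(-7) + 2, 88) + z) = 1/(47 + 7709/6109) = 1/(294832/6109) = 6109/294832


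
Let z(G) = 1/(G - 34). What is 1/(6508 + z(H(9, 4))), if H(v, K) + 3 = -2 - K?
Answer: 43/279843 ≈ 0.00015366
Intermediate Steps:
H(v, K) = -5 - K (H(v, K) = -3 + (-2 - K) = -5 - K)
z(G) = 1/(-34 + G)
1/(6508 + z(H(9, 4))) = 1/(6508 + 1/(-34 + (-5 - 1*4))) = 1/(6508 + 1/(-34 + (-5 - 4))) = 1/(6508 + 1/(-34 - 9)) = 1/(6508 + 1/(-43)) = 1/(6508 - 1/43) = 1/(279843/43) = 43/279843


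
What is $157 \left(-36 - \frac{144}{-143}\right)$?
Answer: $- \frac{785628}{143} \approx -5493.9$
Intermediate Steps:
$157 \left(-36 - \frac{144}{-143}\right) = 157 \left(-36 - - \frac{144}{143}\right) = 157 \left(-36 + \frac{144}{143}\right) = 157 \left(- \frac{5004}{143}\right) = - \frac{785628}{143}$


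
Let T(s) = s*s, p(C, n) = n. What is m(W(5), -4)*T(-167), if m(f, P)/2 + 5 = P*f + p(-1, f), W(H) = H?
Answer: -1115560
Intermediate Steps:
T(s) = s²
m(f, P) = -10 + 2*f + 2*P*f (m(f, P) = -10 + 2*(P*f + f) = -10 + 2*(f + P*f) = -10 + (2*f + 2*P*f) = -10 + 2*f + 2*P*f)
m(W(5), -4)*T(-167) = (-10 + 2*5 + 2*(-4)*5)*(-167)² = (-10 + 10 - 40)*27889 = -40*27889 = -1115560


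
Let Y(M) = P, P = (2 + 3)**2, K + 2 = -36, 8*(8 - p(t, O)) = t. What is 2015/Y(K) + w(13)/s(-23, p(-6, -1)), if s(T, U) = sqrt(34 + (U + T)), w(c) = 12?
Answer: 403/5 + 24*sqrt(79)/79 ≈ 83.300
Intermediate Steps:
p(t, O) = 8 - t/8
K = -38 (K = -2 - 36 = -38)
s(T, U) = sqrt(34 + T + U) (s(T, U) = sqrt(34 + (T + U)) = sqrt(34 + T + U))
P = 25 (P = 5**2 = 25)
Y(M) = 25
2015/Y(K) + w(13)/s(-23, p(-6, -1)) = 2015/25 + 12/(sqrt(34 - 23 + (8 - 1/8*(-6)))) = 2015*(1/25) + 12/(sqrt(34 - 23 + (8 + 3/4))) = 403/5 + 12/(sqrt(34 - 23 + 35/4)) = 403/5 + 12/(sqrt(79/4)) = 403/5 + 12/((sqrt(79)/2)) = 403/5 + 12*(2*sqrt(79)/79) = 403/5 + 24*sqrt(79)/79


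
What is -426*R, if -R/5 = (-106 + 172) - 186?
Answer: -255600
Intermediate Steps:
R = 600 (R = -5*((-106 + 172) - 186) = -5*(66 - 186) = -5*(-120) = 600)
-426*R = -426*600 = -255600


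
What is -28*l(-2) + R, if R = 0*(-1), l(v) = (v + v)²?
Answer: -448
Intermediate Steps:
l(v) = 4*v² (l(v) = (2*v)² = 4*v²)
R = 0
-28*l(-2) + R = -112*(-2)² + 0 = -112*4 + 0 = -28*16 + 0 = -448 + 0 = -448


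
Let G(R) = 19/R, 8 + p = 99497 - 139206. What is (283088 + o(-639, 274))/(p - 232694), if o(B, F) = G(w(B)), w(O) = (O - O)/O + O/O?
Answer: -283107/272411 ≈ -1.0393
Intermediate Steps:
p = -39717 (p = -8 + (99497 - 139206) = -8 - 39709 = -39717)
w(O) = 1 (w(O) = 0/O + 1 = 0 + 1 = 1)
o(B, F) = 19 (o(B, F) = 19/1 = 19*1 = 19)
(283088 + o(-639, 274))/(p - 232694) = (283088 + 19)/(-39717 - 232694) = 283107/(-272411) = 283107*(-1/272411) = -283107/272411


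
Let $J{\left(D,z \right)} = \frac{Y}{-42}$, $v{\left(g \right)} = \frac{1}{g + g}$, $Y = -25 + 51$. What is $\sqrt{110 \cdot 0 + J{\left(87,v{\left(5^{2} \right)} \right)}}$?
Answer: $\frac{i \sqrt{273}}{21} \approx 0.7868 i$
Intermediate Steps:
$Y = 26$
$v{\left(g \right)} = \frac{1}{2 g}$
$J{\left(D,z \right)} = - \frac{13}{21}$ ($J{\left(D,z \right)} = \frac{26}{-42} = 26 \left(- \frac{1}{42}\right) = - \frac{13}{21}$)
$\sqrt{110 \cdot 0 + J{\left(87,v{\left(5^{2} \right)} \right)}} = \sqrt{110 \cdot 0 - \frac{13}{21}} = \sqrt{0 - \frac{13}{21}} = \sqrt{- \frac{13}{21}} = \frac{i \sqrt{273}}{21}$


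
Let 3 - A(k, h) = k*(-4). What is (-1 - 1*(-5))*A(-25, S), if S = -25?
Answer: -388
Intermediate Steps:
A(k, h) = 3 + 4*k (A(k, h) = 3 - k*(-4) = 3 - (-4)*k = 3 + 4*k)
(-1 - 1*(-5))*A(-25, S) = (-1 - 1*(-5))*(3 + 4*(-25)) = (-1 + 5)*(3 - 100) = 4*(-97) = -388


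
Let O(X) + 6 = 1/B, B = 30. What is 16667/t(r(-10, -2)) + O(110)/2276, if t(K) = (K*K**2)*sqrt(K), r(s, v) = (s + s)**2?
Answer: -5699549431/2184960000000 ≈ -0.0026085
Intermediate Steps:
r(s, v) = 4*s**2 (r(s, v) = (2*s)**2 = 4*s**2)
O(X) = -179/30 (O(X) = -6 + 1/30 = -179/30)
t(K) = K**(7/2) (t(K) = K**3*sqrt(K) = K**(7/2))
16667/t(r(-10, -2)) + O(110)/2276 = 16667/((4*(-10)**2)**(7/2)) - 179/30/2276 = 16667/((4*100)**(7/2)) - 179/30*1/2276 = 16667/(400**(7/2)) - 179/68280 = 16667/1280000000 - 179/68280 = -5699549431/2184960000000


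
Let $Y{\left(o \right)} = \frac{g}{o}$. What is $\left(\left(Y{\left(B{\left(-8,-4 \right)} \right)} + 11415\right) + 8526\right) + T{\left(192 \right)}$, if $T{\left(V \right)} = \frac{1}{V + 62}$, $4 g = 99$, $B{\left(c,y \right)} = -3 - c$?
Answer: $\frac{50662723}{2540} \approx 19946.0$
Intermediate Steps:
$g = \frac{99}{4}$ ($g = \frac{1}{4} \cdot 99 = \frac{99}{4} \approx 24.75$)
$T{\left(V \right)} = \frac{1}{62 + V}$
$Y{\left(o \right)} = \frac{99}{4 o}$
$\left(\left(Y{\left(B{\left(-8,-4 \right)} \right)} + 11415\right) + 8526\right) + T{\left(192 \right)} = \left(\left(\frac{99}{4 \left(-3 - -8\right)} + 11415\right) + 8526\right) + \frac{1}{62 + 192} = \left(\left(\frac{99}{4 \left(-3 + 8\right)} + 11415\right) + 8526\right) + \frac{1}{254} = \left(\left(\frac{99}{4 \cdot 5} + 11415\right) + 8526\right) + \frac{1}{254} = \left(\left(\frac{99}{4} \cdot \frac{1}{5} + 11415\right) + 8526\right) + \frac{1}{254} = \left(\left(\frac{99}{20} + 11415\right) + 8526\right) + \frac{1}{254} = \left(\frac{228399}{20} + 8526\right) + \frac{1}{254} = \frac{398919}{20} + \frac{1}{254} = \frac{50662723}{2540}$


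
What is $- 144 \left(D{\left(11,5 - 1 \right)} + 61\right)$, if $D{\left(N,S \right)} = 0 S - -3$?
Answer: $-9216$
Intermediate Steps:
$D{\left(N,S \right)} = 3$ ($D{\left(N,S \right)} = 0 + 3 = 3$)
$- 144 \left(D{\left(11,5 - 1 \right)} + 61\right) = - 144 \left(3 + 61\right) = \left(-144\right) 64 = -9216$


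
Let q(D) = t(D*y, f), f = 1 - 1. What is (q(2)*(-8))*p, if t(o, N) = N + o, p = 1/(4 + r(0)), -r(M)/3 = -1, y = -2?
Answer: 32/7 ≈ 4.5714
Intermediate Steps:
r(M) = 3 (r(M) = -3*(-1) = 3)
f = 0
p = ⅐ (p = 1/(4 + 3) = 1/7 = ⅐ ≈ 0.14286)
q(D) = -2*D (q(D) = 0 + D*(-2) = 0 - 2*D = -2*D)
(q(2)*(-8))*p = (-2*2*(-8))*(⅐) = -4*(-8)*(⅐) = 32*(⅐) = 32/7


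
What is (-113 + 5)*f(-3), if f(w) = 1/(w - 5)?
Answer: 27/2 ≈ 13.500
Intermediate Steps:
f(w) = 1/(-5 + w)
(-113 + 5)*f(-3) = (-113 + 5)/(-5 - 3) = -108/(-8) = -108*(-⅛) = 27/2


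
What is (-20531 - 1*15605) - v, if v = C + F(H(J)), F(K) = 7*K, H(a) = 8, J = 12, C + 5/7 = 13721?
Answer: -349386/7 ≈ -49912.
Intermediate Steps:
C = 96042/7 (C = -5/7 + 13721 = 96042/7 ≈ 13720.)
v = 96434/7 (v = 96042/7 + 7*8 = 96042/7 + 56 = 96434/7 ≈ 13776.)
(-20531 - 1*15605) - v = (-20531 - 1*15605) - 1*96434/7 = (-20531 - 15605) - 96434/7 = -36136 - 96434/7 = -349386/7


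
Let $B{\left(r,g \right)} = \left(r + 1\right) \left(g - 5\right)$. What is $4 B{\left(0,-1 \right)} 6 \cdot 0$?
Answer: $0$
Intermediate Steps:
$B{\left(r,g \right)} = \left(1 + r\right) \left(-5 + g\right)$
$4 B{\left(0,-1 \right)} 6 \cdot 0 = 4 \left(-5 - 1 - 0 - 0\right) 6 \cdot 0 = 4 \left(-5 - 1 + 0 + 0\right) 6 \cdot 0 = 4 \left(-6\right) 6 \cdot 0 = \left(-24\right) 6 \cdot 0 = \left(-144\right) 0 = 0$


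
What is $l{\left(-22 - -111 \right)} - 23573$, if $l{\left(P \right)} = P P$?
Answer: $-15652$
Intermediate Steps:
$l{\left(P \right)} = P^{2}$
$l{\left(-22 - -111 \right)} - 23573 = \left(-22 - -111\right)^{2} - 23573 = \left(-22 + 111\right)^{2} - 23573 = 89^{2} - 23573 = 7921 - 23573 = -15652$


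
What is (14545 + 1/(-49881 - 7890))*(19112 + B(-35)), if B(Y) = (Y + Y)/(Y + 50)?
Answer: 48166483958468/173313 ≈ 2.7792e+8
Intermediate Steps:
B(Y) = 2*Y/(50 + Y) (B(Y) = (2*Y)/(50 + Y) = 2*Y/(50 + Y))
(14545 + 1/(-49881 - 7890))*(19112 + B(-35)) = (14545 + 1/(-49881 - 7890))*(19112 + 2*(-35)/(50 - 35)) = (14545 + 1/(-57771))*(19112 + 2*(-35)/15) = (14545 - 1/57771)*(19112 + 2*(-35)*(1/15)) = 840279194*(19112 - 14/3)/57771 = (840279194/57771)*(57322/3) = 48166483958468/173313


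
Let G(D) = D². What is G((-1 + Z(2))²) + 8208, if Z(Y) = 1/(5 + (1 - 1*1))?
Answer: 5130256/625 ≈ 8208.4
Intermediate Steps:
Z(Y) = ⅕ (Z(Y) = 1/(5 + (1 - 1)) = 1/(5 + 0) = 1/5 = ⅕)
G((-1 + Z(2))²) + 8208 = ((-1 + ⅕)²)² + 8208 = ((-⅘)²)² + 8208 = (16/25)² + 8208 = 256/625 + 8208 = 5130256/625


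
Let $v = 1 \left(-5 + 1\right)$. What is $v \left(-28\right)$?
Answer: $112$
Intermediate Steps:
$v = -4$ ($v = 1 \left(-4\right) = -4$)
$v \left(-28\right) = \left(-4\right) \left(-28\right) = 112$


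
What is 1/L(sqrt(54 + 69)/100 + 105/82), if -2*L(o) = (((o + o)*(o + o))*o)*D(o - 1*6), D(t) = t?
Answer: 44676531197572481129950000000/851186636889411459192445044729 - 312392160199582420000000000*sqrt(123)/283728878963137153064148348243 ≈ 0.040276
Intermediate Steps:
L(o) = -2*o**3*(-6 + o) (L(o) = -((o + o)*(o + o))*o*(o - 1*6)/2 = -((2*o)*(2*o))*o*(o - 6)/2 = -(4*o**2)*o*(-6 + o)/2 = -4*o**3*(-6 + o)/2 = -2*o**3*(-6 + o))
1/L(sqrt(54 + 69)/100 + 105/82) = 1/(2*(sqrt(54 + 69)/100 + 105/82)**3*(6 - (sqrt(54 + 69)/100 + 105/82))) = 1/(2*(sqrt(123)*(1/100) + 105*(1/82))**3*(6 - (sqrt(123)*(1/100) + 105*(1/82)))) = 1/(2*(sqrt(123)/100 + 105/82)**3*(6 - (sqrt(123)/100 + 105/82))) = 1/(2*(105/82 + sqrt(123)/100)**3*(6 - (105/82 + sqrt(123)/100))) = 1/(2*(105/82 + sqrt(123)/100)**3*(6 + (-105/82 - sqrt(123)/100))) = 1/(2*(105/82 + sqrt(123)/100)**3*(387/82 - sqrt(123)/100))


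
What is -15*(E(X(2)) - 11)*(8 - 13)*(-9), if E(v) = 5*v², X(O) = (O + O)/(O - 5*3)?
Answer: 1200825/169 ≈ 7105.5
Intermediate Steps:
X(O) = 2*O/(-15 + O) (X(O) = (2*O)/(O - 15) = (2*O)/(-15 + O) = 2*O/(-15 + O))
-15*(E(X(2)) - 11)*(8 - 13)*(-9) = -15*(5*(2*2/(-15 + 2))² - 11)*(8 - 13)*(-9) = -15*(5*(2*2/(-13))² - 11)*(-5)*(-9) = -15*(5*(2*2*(-1/13))² - 11)*(-5)*(-9) = -15*(5*(-4/13)² - 11)*(-5)*(-9) = -15*(5*(16/169) - 11)*(-5)*(-9) = -15*(80/169 - 11)*(-5)*(-9) = -(-26685)*(-5)/169*(-9) = -15*8895/169*(-9) = -133425/169*(-9) = 1200825/169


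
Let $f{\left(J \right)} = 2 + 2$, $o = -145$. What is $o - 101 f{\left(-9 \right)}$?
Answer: $-549$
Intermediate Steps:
$f{\left(J \right)} = 4$
$o - 101 f{\left(-9 \right)} = -145 - 404 = -549$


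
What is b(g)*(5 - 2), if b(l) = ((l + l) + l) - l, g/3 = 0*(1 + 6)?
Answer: 0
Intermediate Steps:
g = 0 (g = 3*(0*(1 + 6)) = 3*(0*7) = 3*0 = 0)
b(l) = 2*l (b(l) = (2*l + l) - l = 3*l - l = 2*l)
b(g)*(5 - 2) = (2*0)*(5 - 2) = 0*3 = 0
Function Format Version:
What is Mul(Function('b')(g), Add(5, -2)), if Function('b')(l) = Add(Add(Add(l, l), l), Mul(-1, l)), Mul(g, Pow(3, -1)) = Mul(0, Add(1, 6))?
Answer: 0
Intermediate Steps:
g = 0 (g = Mul(3, Mul(0, Add(1, 6))) = Mul(3, Mul(0, 7)) = Mul(3, 0) = 0)
Function('b')(l) = Mul(2, l) (Function('b')(l) = Add(Add(Mul(2, l), l), Mul(-1, l)) = Add(Mul(3, l), Mul(-1, l)) = Mul(2, l))
Mul(Function('b')(g), Add(5, -2)) = Mul(Mul(2, 0), Add(5, -2)) = Mul(0, 3) = 0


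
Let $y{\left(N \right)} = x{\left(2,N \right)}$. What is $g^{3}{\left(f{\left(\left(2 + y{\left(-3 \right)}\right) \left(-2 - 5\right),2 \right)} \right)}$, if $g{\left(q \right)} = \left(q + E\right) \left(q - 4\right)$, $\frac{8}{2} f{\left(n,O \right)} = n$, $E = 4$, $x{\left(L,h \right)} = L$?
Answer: $35937$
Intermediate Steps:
$y{\left(N \right)} = 2$
$f{\left(n,O \right)} = \frac{n}{4}$
$g{\left(q \right)} = \left(-4 + q\right) \left(4 + q\right)$ ($g{\left(q \right)} = \left(q + 4\right) \left(q - 4\right) = \left(4 + q\right) \left(-4 + q\right) = \left(-4 + q\right) \left(4 + q\right)$)
$g^{3}{\left(f{\left(\left(2 + y{\left(-3 \right)}\right) \left(-2 - 5\right),2 \right)} \right)} = \left(-16 + \left(\frac{\left(2 + 2\right) \left(-2 - 5\right)}{4}\right)^{2}\right)^{3} = \left(-16 + \left(\frac{4 \left(-7\right)}{4}\right)^{2}\right)^{3} = \left(-16 + \left(\frac{1}{4} \left(-28\right)\right)^{2}\right)^{3} = \left(-16 + \left(-7\right)^{2}\right)^{3} = \left(-16 + 49\right)^{3} = 33^{3} = 35937$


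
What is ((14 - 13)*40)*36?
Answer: 1440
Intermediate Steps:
((14 - 13)*40)*36 = (1*40)*36 = 40*36 = 1440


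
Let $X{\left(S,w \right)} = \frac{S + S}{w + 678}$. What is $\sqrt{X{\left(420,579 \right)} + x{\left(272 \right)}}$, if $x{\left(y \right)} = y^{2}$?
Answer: $\frac{2 \sqrt{3247205586}}{419} \approx 272.0$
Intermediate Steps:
$X{\left(S,w \right)} = \frac{2 S}{678 + w}$
$\sqrt{X{\left(420,579 \right)} + x{\left(272 \right)}} = \sqrt{2 \cdot 420 \frac{1}{678 + 579} + 272^{2}} = \sqrt{2 \cdot 420 \cdot \frac{1}{1257} + 73984} = \sqrt{\frac{280}{419} + 73984} = \sqrt{\frac{30999576}{419}} = \frac{2 \sqrt{3247205586}}{419}$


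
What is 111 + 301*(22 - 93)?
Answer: -21260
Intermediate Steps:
111 + 301*(22 - 93) = 111 + 301*(-71) = 111 - 21371 = -21260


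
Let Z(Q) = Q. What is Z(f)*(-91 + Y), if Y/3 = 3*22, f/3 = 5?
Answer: 1605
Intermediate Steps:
f = 15 (f = 3*5 = 15)
Y = 198 (Y = 3*(3*22) = 3*66 = 198)
Z(f)*(-91 + Y) = 15*(-91 + 198) = 15*107 = 1605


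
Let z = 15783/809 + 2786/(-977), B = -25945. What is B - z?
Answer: -20519912502/790393 ≈ -25962.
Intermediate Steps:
z = 13166117/790393 (z = 15783*(1/809) + 2786*(-1/977) = 15783/809 - 2786/977 = 13166117/790393 ≈ 16.658)
B - z = -25945 - 1*13166117/790393 = -25945 - 13166117/790393 = -20519912502/790393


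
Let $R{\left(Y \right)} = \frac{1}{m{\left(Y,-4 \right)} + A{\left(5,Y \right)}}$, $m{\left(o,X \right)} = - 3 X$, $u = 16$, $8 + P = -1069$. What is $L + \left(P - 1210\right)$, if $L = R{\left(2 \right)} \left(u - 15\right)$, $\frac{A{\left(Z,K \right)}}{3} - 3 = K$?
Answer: $- \frac{61748}{27} \approx -2287.0$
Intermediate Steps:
$P = -1077$ ($P = -8 - 1069 = -1077$)
$A{\left(Z,K \right)} = 9 + 3 K$
$R{\left(Y \right)} = \frac{1}{21 + 3 Y}$ ($R{\left(Y \right)} = \frac{1}{\left(-3\right) \left(-4\right) + \left(9 + 3 Y\right)} = \frac{1}{12 + \left(9 + 3 Y\right)} = \frac{1}{21 + 3 Y}$)
$L = \frac{1}{27}$ ($L = \frac{1}{3 \left(7 + 2\right)} \left(16 - 15\right) = \frac{1}{3 \cdot 9} \cdot 1 = \frac{1}{3} \cdot \frac{1}{9} \cdot 1 = \frac{1}{27} \cdot 1 = \frac{1}{27} \approx 0.037037$)
$L + \left(P - 1210\right) = \frac{1}{27} - 2287 = - \frac{61748}{27}$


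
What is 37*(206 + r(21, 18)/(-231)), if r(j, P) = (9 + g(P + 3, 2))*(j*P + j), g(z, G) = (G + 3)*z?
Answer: 3700/11 ≈ 336.36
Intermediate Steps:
g(z, G) = z*(3 + G) (g(z, G) = (3 + G)*z = z*(3 + G))
r(j, P) = (24 + 5*P)*(j + P*j) (r(j, P) = (9 + (P + 3)*(3 + 2))*(j*P + j) = (9 + (3 + P)*5)*(P*j + j) = (9 + (15 + 5*P))*(j + P*j) = (24 + 5*P)*(j + P*j))
37*(206 + r(21, 18)/(-231)) = 37*(206 + (21*(24 + 5*18**2 + 29*18))/(-231)) = 37*(206 + (21*(24 + 5*324 + 522))*(-1/231)) = 37*(206 + (21*(24 + 1620 + 522))*(-1/231)) = 37*(206 + (21*2166)*(-1/231)) = 37*(206 + 45486*(-1/231)) = 37*(206 - 2166/11) = 37*(100/11) = 3700/11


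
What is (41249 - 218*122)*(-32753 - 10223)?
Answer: -629727328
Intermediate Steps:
(41249 - 218*122)*(-32753 - 10223) = (41249 - 26596)*(-42976) = 14653*(-42976) = -629727328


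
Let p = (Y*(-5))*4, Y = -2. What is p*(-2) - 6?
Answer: -86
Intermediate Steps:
p = 40 (p = -2*(-5)*4 = 10*4 = 40)
p*(-2) - 6 = 40*(-2) - 6 = -80 - 6 = -86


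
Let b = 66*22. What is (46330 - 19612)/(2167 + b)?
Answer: 26718/3619 ≈ 7.3827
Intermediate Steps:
b = 1452
(46330 - 19612)/(2167 + b) = (46330 - 19612)/(2167 + 1452) = 26718/3619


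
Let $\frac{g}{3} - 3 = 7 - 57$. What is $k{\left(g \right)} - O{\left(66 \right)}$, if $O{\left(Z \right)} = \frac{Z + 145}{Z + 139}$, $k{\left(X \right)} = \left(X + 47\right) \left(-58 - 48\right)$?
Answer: $\frac{2042409}{205} \approx 9963.0$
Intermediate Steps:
$g = -141$ ($g = 9 + 3 \left(7 - 57\right) = 9 + 3 \left(-50\right) = 9 - 150 = -141$)
$k{\left(X \right)} = -4982 - 106 X$ ($k{\left(X \right)} = \left(47 + X\right) \left(-106\right) = -4982 - 106 X$)
$O{\left(Z \right)} = \frac{145 + Z}{139 + Z}$
$k{\left(g \right)} - O{\left(66 \right)} = \left(-4982 - -14946\right) - \frac{145 + 66}{139 + 66} = \left(-4982 + 14946\right) - \frac{1}{205} \cdot 211 = 9964 - \frac{1}{205} \cdot 211 = 9964 - \frac{211}{205} = \frac{2042409}{205}$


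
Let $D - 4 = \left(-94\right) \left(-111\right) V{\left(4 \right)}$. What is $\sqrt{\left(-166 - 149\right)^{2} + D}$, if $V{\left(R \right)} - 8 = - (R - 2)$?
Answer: $\sqrt{161833} \approx 402.28$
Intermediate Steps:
$V{\left(R \right)} = 10 - R$ ($V{\left(R \right)} = 8 - \left(R - 2\right) = 8 - \left(-2 + R\right) = 10 - R$)
$D = 62608$ ($D = 4 + \left(-94\right) \left(-111\right) \left(10 - 4\right) = 4 + 10434 \left(10 - 4\right) = 4 + 10434 \cdot 6 = 4 + 62604 = 62608$)
$\sqrt{\left(-166 - 149\right)^{2} + D} = \sqrt{\left(-166 - 149\right)^{2} + 62608} = \sqrt{\left(-315\right)^{2} + 62608} = \sqrt{99225 + 62608} = \sqrt{161833}$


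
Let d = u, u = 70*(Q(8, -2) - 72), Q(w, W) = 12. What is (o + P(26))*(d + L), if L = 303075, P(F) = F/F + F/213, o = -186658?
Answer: -3960882281875/71 ≈ -5.5787e+10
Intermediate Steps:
u = -4200 (u = 70*(12 - 72) = 70*(-60) = -4200)
d = -4200
P(F) = 1 + F/213 (P(F) = 1 + F*(1/213) = 1 + F/213)
(o + P(26))*(d + L) = (-186658 + (1 + (1/213)*26))*(-4200 + 303075) = (-186658 + (1 + 26/213))*298875 = (-186658 + 239/213)*298875 = -39757915/213*298875 = -3960882281875/71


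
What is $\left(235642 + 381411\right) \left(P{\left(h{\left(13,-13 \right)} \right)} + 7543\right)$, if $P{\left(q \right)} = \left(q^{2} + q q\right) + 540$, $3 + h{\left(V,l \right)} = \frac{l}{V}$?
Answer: $5007385095$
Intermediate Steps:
$h{\left(V,l \right)} = -3 + \frac{l}{V}$
$P{\left(q \right)} = 540 + 2 q^{2}$ ($P{\left(q \right)} = \left(q^{2} + q^{2}\right) + 540 = 2 q^{2} + 540 = 540 + 2 q^{2}$)
$\left(235642 + 381411\right) \left(P{\left(h{\left(13,-13 \right)} \right)} + 7543\right) = \left(235642 + 381411\right) \left(\left(540 + 2 \left(-3 - \frac{13}{13}\right)^{2}\right) + 7543\right) = 617053 \left(\left(540 + 2 \left(-3 - 1\right)^{2}\right) + 7543\right) = 617053 \left(\left(540 + 2 \left(-4\right)^{2}\right) + 7543\right) = 617053 \left(\left(540 + 2 \cdot 16\right) + 7543\right) = 617053 \left(\left(540 + 32\right) + 7543\right) = 617053 \left(572 + 7543\right) = 617053 \cdot 8115 = 5007385095$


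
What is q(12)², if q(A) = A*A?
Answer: 20736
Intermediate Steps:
q(A) = A²
q(12)² = (12²)² = 144² = 20736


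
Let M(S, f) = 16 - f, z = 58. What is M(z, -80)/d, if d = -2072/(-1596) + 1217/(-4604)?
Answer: 25193088/271327 ≈ 92.851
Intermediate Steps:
d = 271327/262428 (d = -2072*(-1/1596) + 1217*(-1/4604) = 74/57 - 1217/4604 = 271327/262428 ≈ 1.0339)
M(z, -80)/d = (16 - 1*(-80))/(271327/262428) = (16 + 80)*(262428/271327) = 96*(262428/271327) = 25193088/271327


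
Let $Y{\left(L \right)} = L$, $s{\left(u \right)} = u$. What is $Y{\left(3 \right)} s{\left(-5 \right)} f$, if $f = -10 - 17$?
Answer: $405$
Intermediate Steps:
$f = -27$
$Y{\left(3 \right)} s{\left(-5 \right)} f = 3 \left(-5\right) \left(-27\right) = \left(-15\right) \left(-27\right) = 405$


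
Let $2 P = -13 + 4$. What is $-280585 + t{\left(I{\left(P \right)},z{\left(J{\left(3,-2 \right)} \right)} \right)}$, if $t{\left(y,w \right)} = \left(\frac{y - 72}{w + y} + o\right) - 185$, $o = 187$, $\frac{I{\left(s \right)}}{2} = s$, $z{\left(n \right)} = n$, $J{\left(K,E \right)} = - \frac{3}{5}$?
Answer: $- \frac{4489193}{16} \approx -2.8057 \cdot 10^{5}$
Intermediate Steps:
$J{\left(K,E \right)} = - \frac{3}{5}$ ($J{\left(K,E \right)} = \left(-3\right) \frac{1}{5} = - \frac{3}{5}$)
$P = - \frac{9}{2}$ ($P = \frac{-13 + 4}{2} = \frac{1}{2} \left(-9\right) = - \frac{9}{2} \approx -4.5$)
$I{\left(s \right)} = 2 s$
$t{\left(y,w \right)} = 2 + \frac{-72 + y}{w + y}$ ($t{\left(y,w \right)} = \left(\frac{y - 72}{w + y} + 187\right) - 185 = \left(\frac{-72 + y}{w + y} + 187\right) - 185 = \left(187 + \frac{-72 + y}{w + y}\right) - 185 = 2 + \frac{-72 + y}{w + y}$)
$-280585 + t{\left(I{\left(P \right)},z{\left(J{\left(3,-2 \right)} \right)} \right)} = -280585 + \frac{-72 + 2 \left(- \frac{3}{5}\right) + 3 \cdot 2 \left(- \frac{9}{2}\right)}{- \frac{3}{5} + 2 \left(- \frac{9}{2}\right)} = -280585 + \frac{-72 - \frac{6}{5} + 3 \left(-9\right)}{- \frac{3}{5} - 9} = -280585 + \frac{-72 - \frac{6}{5} - 27}{- \frac{48}{5}} = -280585 - - \frac{167}{16} = -280585 + \frac{167}{16} = - \frac{4489193}{16}$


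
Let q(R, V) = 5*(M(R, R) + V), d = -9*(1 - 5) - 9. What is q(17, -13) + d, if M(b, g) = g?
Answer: 47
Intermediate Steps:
d = 27 (d = -9*(-4) - 9 = 36 - 9 = 27)
q(R, V) = 5*R + 5*V (q(R, V) = 5*(R + V) = 5*R + 5*V)
q(17, -13) + d = (5*17 + 5*(-13)) + 27 = (85 - 65) + 27 = 20 + 27 = 47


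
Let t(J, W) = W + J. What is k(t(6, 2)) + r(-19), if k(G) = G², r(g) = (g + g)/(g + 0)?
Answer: 66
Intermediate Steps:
t(J, W) = J + W
r(g) = 2 (r(g) = (2*g)/g = 2)
k(t(6, 2)) + r(-19) = (6 + 2)² + 2 = 8² + 2 = 64 + 2 = 66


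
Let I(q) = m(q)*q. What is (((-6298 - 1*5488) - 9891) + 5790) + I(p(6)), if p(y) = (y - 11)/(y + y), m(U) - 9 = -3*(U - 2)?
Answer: -762901/48 ≈ -15894.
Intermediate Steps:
m(U) = 15 - 3*U (m(U) = 9 - 3*(U - 2) = 9 - 3*(-2 + U) = 9 + (6 - 3*U) = 15 - 3*U)
p(y) = (-11 + y)/(2*y) (p(y) = (-11 + y)/((2*y)) = (-11 + y)*(1/(2*y)) = (-11 + y)/(2*y))
I(q) = q*(15 - 3*q) (I(q) = (15 - 3*q)*q = q*(15 - 3*q))
(((-6298 - 1*5488) - 9891) + 5790) + I(p(6)) = (((-6298 - 1*5488) - 9891) + 5790) + 3*((1/2)*(-11 + 6)/6)*(5 - (-11 + 6)/(2*6)) = (((-6298 - 5488) - 9891) + 5790) + 3*((1/2)*(1/6)*(-5))*(5 - (-5)/(2*6)) = ((-11786 - 9891) + 5790) + 3*(-5/12)*(5 - 1*(-5/12)) = (-21677 + 5790) + 3*(-5/12)*(5 + 5/12) = -15887 + 3*(-5/12)*(65/12) = -15887 - 325/48 = -762901/48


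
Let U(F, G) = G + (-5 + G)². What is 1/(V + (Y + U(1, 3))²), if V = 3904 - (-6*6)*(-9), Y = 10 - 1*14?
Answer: 1/3589 ≈ 0.00027863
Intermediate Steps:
Y = -4 (Y = 10 - 14 = -4)
V = 3580 (V = 3904 - (-36)*(-9) = 3904 - 1*324 = 3904 - 324 = 3580)
1/(V + (Y + U(1, 3))²) = 1/(3580 + (-4 + (3 + (-5 + 3)²))²) = 1/(3580 + (-4 + (3 + (-2)²))²) = 1/(3580 + (-4 + (3 + 4))²) = 1/(3580 + (-4 + 7)²) = 1/(3580 + 3²) = 1/(3580 + 9) = 1/3589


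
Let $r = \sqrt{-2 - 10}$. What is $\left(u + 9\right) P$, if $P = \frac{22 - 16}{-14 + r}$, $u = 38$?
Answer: $- \frac{987}{52} - \frac{141 i \sqrt{3}}{52} \approx -18.981 - 4.6965 i$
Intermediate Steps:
$r = 2 i \sqrt{3}$ ($r = \sqrt{-12} = 2 i \sqrt{3} \approx 3.4641 i$)
$P = \frac{6}{-14 + 2 i \sqrt{3}}$ ($P = \frac{22 - 16}{-14 + 2 i \sqrt{3}} = \frac{6}{-14 + 2 i \sqrt{3}} \approx -0.40385 - 0.099926 i$)
$\left(u + 9\right) P = \left(38 + 9\right) \left(- \frac{21}{52} - \frac{3 i \sqrt{3}}{52}\right) = 47 \left(- \frac{21}{52} - \frac{3 i \sqrt{3}}{52}\right) = - \frac{987}{52} - \frac{141 i \sqrt{3}}{52}$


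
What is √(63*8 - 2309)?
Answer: 19*I*√5 ≈ 42.485*I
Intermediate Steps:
√(63*8 - 2309) = √(504 - 2309) = √(-1805) = 19*I*√5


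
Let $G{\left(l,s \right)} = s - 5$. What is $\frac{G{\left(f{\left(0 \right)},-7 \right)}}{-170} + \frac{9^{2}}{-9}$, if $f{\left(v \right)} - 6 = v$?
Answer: $- \frac{759}{85} \approx -8.9294$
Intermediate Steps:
$f{\left(v \right)} = 6 + v$
$G{\left(l,s \right)} = -5 + s$ ($G{\left(l,s \right)} = s - 5 = -5 + s$)
$\frac{G{\left(f{\left(0 \right)},-7 \right)}}{-170} + \frac{9^{2}}{-9} = \frac{-5 - 7}{-170} + \frac{9^{2}}{-9} = \left(-12\right) \left(- \frac{1}{170}\right) + 81 \left(- \frac{1}{9}\right) = \frac{6}{85} - 9 = - \frac{759}{85}$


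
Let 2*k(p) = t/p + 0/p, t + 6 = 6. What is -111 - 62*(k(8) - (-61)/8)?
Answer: -2335/4 ≈ -583.75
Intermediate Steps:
t = 0 (t = -6 + 6 = 0)
k(p) = 0 (k(p) = (0/p + 0/p)/2 = (0 + 0)/2 = (½)*0 = 0)
-111 - 62*(k(8) - (-61)/8) = -111 - 62*(0 - (-61)/8) = -111 - 62*(0 - 1*(-61/8)) = -111 - 62*(0 + 61/8) = -111 - 62*61/8 = -111 - 1891/4 = -2335/4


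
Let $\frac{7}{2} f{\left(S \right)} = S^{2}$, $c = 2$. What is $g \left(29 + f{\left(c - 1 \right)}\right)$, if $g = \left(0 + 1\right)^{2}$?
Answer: $\frac{205}{7} \approx 29.286$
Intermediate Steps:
$f{\left(S \right)} = \frac{2 S^{2}}{7}$
$g = 1$ ($g = 1^{2} = 1$)
$g \left(29 + f{\left(c - 1 \right)}\right) = 1 \left(29 + \frac{2 \left(2 - 1\right)^{2}}{7}\right) = 1 \left(29 + \frac{2 \cdot 1^{2}}{7}\right) = 1 \left(29 + \frac{2}{7} \cdot 1\right) = 1 \left(29 + \frac{2}{7}\right) = 1 \cdot \frac{205}{7} = \frac{205}{7}$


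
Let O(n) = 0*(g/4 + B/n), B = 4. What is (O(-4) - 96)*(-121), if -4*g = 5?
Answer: 11616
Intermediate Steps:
g = -5/4 (g = -¼*5 = -5/4 ≈ -1.2500)
O(n) = 0 (O(n) = 0*(-5/4/4 + 4/n) = 0*(-5/4*¼ + 4/n) = 0*(-5/16 + 4/n) = 0)
(O(-4) - 96)*(-121) = (0 - 96)*(-121) = -96*(-121) = 11616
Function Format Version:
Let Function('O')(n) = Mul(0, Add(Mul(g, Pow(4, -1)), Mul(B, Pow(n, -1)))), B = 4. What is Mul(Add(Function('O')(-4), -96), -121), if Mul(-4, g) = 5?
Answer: 11616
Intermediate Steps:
g = Rational(-5, 4) (g = Mul(Rational(-1, 4), 5) = Rational(-5, 4) ≈ -1.2500)
Function('O')(n) = 0 (Function('O')(n) = Mul(0, Add(Mul(Rational(-5, 4), Pow(4, -1)), Mul(4, Pow(n, -1)))) = Mul(0, Add(Mul(Rational(-5, 4), Rational(1, 4)), Mul(4, Pow(n, -1)))) = Mul(0, Add(Rational(-5, 16), Mul(4, Pow(n, -1)))) = 0)
Mul(Add(Function('O')(-4), -96), -121) = Mul(Add(0, -96), -121) = Mul(-96, -121) = 11616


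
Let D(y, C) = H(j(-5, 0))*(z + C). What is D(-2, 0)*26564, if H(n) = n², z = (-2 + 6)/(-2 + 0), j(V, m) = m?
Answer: 0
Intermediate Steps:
z = -2 (z = 4/(-2) = 4*(-½) = -2)
D(y, C) = 0 (D(y, C) = 0²*(-2 + C) = 0*(-2 + C) = 0)
D(-2, 0)*26564 = 0*26564 = 0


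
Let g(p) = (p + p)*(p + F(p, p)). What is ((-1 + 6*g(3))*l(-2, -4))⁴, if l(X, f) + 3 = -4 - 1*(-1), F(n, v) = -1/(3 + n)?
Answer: 134862279696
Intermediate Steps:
l(X, f) = -6 (l(X, f) = -3 + (-4 - 1*(-1)) = -3 + (-4 + 1) = -3 - 3 = -6)
g(p) = 2*p*(p - 1/(3 + p)) (g(p) = (p + p)*(p - 1/(3 + p)) = (2*p)*(p - 1/(3 + p)) = 2*p*(p - 1/(3 + p)))
((-1 + 6*g(3))*l(-2, -4))⁴ = ((-1 + 6*(2*3*(-1 + 3*(3 + 3))/(3 + 3)))*(-6))⁴ = ((-1 + 6*(2*3*(-1 + 3*6)/6))*(-6))⁴ = ((-1 + 6*(2*3*(⅙)*(-1 + 18)))*(-6))⁴ = ((-1 + 6*(2*3*(⅙)*17))*(-6))⁴ = ((-1 + 6*17)*(-6))⁴ = ((-1 + 102)*(-6))⁴ = (101*(-6))⁴ = (-606)⁴ = 134862279696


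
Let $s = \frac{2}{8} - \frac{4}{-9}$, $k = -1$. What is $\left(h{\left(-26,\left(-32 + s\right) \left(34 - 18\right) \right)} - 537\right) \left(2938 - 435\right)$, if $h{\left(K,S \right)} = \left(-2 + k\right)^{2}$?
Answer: $-1321584$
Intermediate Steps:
$s = \frac{25}{36}$ ($s = 2 \cdot \frac{1}{8} - - \frac{4}{9} = \frac{1}{4} + \frac{4}{9} = \frac{25}{36} \approx 0.69444$)
$h{\left(K,S \right)} = 9$ ($h{\left(K,S \right)} = \left(-2 - 1\right)^{2} = \left(-3\right)^{2} = 9$)
$\left(h{\left(-26,\left(-32 + s\right) \left(34 - 18\right) \right)} - 537\right) \left(2938 - 435\right) = \left(9 - 537\right) \left(2938 - 435\right) = \left(-528\right) 2503 = -1321584$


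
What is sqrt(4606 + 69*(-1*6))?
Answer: 4*sqrt(262) ≈ 64.746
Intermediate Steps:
sqrt(4606 + 69*(-1*6)) = sqrt(4606 + 69*(-6)) = sqrt(4606 - 414) = sqrt(4192) = 4*sqrt(262)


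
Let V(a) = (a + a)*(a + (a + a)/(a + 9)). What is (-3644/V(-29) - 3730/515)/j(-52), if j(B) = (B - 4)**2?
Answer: -3761567/1222423776 ≈ -0.0030771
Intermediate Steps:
j(B) = (-4 + B)**2
V(a) = 2*a*(a + 2*a/(9 + a)) (V(a) = (2*a)*(a + (2*a)/(9 + a)) = (2*a)*(a + 2*a/(9 + a)) = 2*a*(a + 2*a/(9 + a)))
(-3644/V(-29) - 3730/515)/j(-52) = (-3644*(9 - 29)/(1682*(11 - 29)) - 3730/515)/((-4 - 52)**2) = (-3644/(2*841*(-18)/(-20)) - 3730*1/515)/((-56)**2) = (-3644/(2*841*(-1/20)*(-18)) - 746/103)/3136 = (-3644/7569/5 - 746/103)*(1/3136) = (-3644*5/7569 - 746/103)*(1/3136) = (-18220/7569 - 746/103)*(1/3136) = -7523134/779607*1/3136 = -3761567/1222423776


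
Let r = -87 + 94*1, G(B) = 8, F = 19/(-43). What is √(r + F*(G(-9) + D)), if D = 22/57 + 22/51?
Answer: √1658639/731 ≈ 1.7618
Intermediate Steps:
F = -19/43 (F = 19*(-1/43) = -19/43 ≈ -0.44186)
D = 264/323 (D = 22*(1/57) + 22*(1/51) = 22/57 + 22/51 = 264/323 ≈ 0.81734)
r = 7 (r = -87 + 94 = 7)
√(r + F*(G(-9) + D)) = √(7 - 19*(8 + 264/323)/43) = √(7 - 19/43*2848/323) = √(7 - 2848/731) = √(2269/731) = √1658639/731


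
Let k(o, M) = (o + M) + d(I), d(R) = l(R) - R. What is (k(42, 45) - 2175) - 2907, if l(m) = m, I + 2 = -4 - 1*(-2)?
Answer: -4995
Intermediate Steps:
I = -4 (I = -2 + (-4 - 1*(-2)) = -2 + (-4 + 2) = -2 - 2 = -4)
d(R) = 0 (d(R) = R - R = 0)
k(o, M) = M + o (k(o, M) = (o + M) + 0 = (M + o) + 0 = M + o)
(k(42, 45) - 2175) - 2907 = ((45 + 42) - 2175) - 2907 = (87 - 2175) - 2907 = -2088 - 2907 = -4995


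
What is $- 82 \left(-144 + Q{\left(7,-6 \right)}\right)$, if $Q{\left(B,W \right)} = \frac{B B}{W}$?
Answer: $\frac{37433}{3} \approx 12478.0$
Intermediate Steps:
$Q{\left(B,W \right)} = \frac{B^{2}}{W}$
$- 82 \left(-144 + Q{\left(7,-6 \right)}\right) = - 82 \left(-144 + \frac{7^{2}}{-6}\right) = - 82 \left(-144 + 49 \left(- \frac{1}{6}\right)\right) = - 82 \left(-144 - \frac{49}{6}\right) = \left(-82\right) \left(- \frac{913}{6}\right) = \frac{37433}{3}$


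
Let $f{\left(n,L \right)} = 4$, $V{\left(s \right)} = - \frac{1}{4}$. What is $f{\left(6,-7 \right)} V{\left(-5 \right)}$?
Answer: $-1$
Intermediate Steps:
$V{\left(s \right)} = - \frac{1}{4}$ ($V{\left(s \right)} = \left(-1\right) \frac{1}{4} = - \frac{1}{4}$)
$f{\left(6,-7 \right)} V{\left(-5 \right)} = 4 \left(- \frac{1}{4}\right) = -1$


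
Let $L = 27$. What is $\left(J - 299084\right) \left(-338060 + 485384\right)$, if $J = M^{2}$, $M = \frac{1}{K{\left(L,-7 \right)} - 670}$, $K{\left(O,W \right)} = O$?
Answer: $- \frac{18217493702856660}{413449} \approx -4.4062 \cdot 10^{10}$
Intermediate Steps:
$M = - \frac{1}{643}$ ($M = \frac{1}{27 - 670} = \frac{1}{-643} = - \frac{1}{643} \approx -0.0015552$)
$J = \frac{1}{413449}$ ($J = \left(- \frac{1}{643}\right)^{2} = \frac{1}{413449} \approx 2.4187 \cdot 10^{-6}$)
$\left(J - 299084\right) \left(-338060 + 485384\right) = \left(\frac{1}{413449} - 299084\right) \left(-338060 + 485384\right) = \left(- \frac{123655980715}{413449}\right) 147324 = - \frac{18217493702856660}{413449}$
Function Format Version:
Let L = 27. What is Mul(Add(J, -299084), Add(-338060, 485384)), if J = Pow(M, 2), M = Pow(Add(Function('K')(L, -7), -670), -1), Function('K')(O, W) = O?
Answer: Rational(-18217493702856660, 413449) ≈ -4.4062e+10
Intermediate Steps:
M = Rational(-1, 643) (M = Pow(Add(27, -670), -1) = Pow(-643, -1) = Rational(-1, 643) ≈ -0.0015552)
J = Rational(1, 413449) (J = Pow(Rational(-1, 643), 2) = Rational(1, 413449) ≈ 2.4187e-6)
Mul(Add(J, -299084), Add(-338060, 485384)) = Mul(Add(Rational(1, 413449), -299084), Add(-338060, 485384)) = Mul(Rational(-123655980715, 413449), 147324) = Rational(-18217493702856660, 413449)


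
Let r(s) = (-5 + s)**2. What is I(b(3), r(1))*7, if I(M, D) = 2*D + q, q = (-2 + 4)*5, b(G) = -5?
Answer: 294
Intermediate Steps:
q = 10 (q = 2*5 = 10)
I(M, D) = 10 + 2*D (I(M, D) = 2*D + 10 = 10 + 2*D)
I(b(3), r(1))*7 = (10 + 2*(-5 + 1)**2)*7 = (10 + 2*(-4)**2)*7 = (10 + 2*16)*7 = (10 + 32)*7 = 42*7 = 294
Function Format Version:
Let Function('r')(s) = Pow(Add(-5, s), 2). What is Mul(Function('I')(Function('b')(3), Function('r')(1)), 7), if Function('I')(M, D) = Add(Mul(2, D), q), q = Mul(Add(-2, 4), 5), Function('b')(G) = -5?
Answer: 294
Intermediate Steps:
q = 10 (q = Mul(2, 5) = 10)
Function('I')(M, D) = Add(10, Mul(2, D)) (Function('I')(M, D) = Add(Mul(2, D), 10) = Add(10, Mul(2, D)))
Mul(Function('I')(Function('b')(3), Function('r')(1)), 7) = Mul(Add(10, Mul(2, Pow(Add(-5, 1), 2))), 7) = Mul(Add(10, Mul(2, Pow(-4, 2))), 7) = Mul(Add(10, Mul(2, 16)), 7) = Mul(Add(10, 32), 7) = Mul(42, 7) = 294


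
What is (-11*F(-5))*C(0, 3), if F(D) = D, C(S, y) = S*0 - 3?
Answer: -165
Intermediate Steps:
C(S, y) = -3 (C(S, y) = 0 - 3 = -3)
(-11*F(-5))*C(0, 3) = -11*(-5)*(-3) = 55*(-3) = -165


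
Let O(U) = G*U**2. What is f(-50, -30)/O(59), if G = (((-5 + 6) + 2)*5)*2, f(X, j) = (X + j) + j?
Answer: -11/10443 ≈ -0.0010533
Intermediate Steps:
f(X, j) = X + 2*j
G = 30 (G = ((1 + 2)*5)*2 = (3*5)*2 = 15*2 = 30)
O(U) = 30*U**2
f(-50, -30)/O(59) = (-50 + 2*(-30))/((30*59**2)) = (-50 - 60)/((30*3481)) = -110/104430 = -110*1/104430 = -11/10443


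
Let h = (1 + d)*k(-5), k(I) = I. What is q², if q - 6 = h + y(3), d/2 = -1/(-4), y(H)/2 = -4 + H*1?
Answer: 49/4 ≈ 12.250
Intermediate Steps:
y(H) = -8 + 2*H (y(H) = 2*(-4 + H*1) = 2*(-4 + H) = -8 + 2*H)
d = ½ (d = 2*(-1/(-4)) = 2*(-1*(-¼)) = 2*(¼) = ½ ≈ 0.50000)
h = -15/2 (h = (1 + ½)*(-5) = (3/2)*(-5) = -15/2 ≈ -7.5000)
q = -7/2 (q = 6 + (-15/2 + (-8 + 2*3)) = 6 + (-15/2 + (-8 + 6)) = 6 + (-15/2 - 2) = 6 - 19/2 = -7/2 ≈ -3.5000)
q² = (-7/2)² = 49/4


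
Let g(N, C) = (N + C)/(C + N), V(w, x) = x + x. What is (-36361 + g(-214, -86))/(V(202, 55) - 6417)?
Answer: 36360/6307 ≈ 5.7650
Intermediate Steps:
V(w, x) = 2*x
g(N, C) = 1 (g(N, C) = (C + N)/(C + N) = 1)
(-36361 + g(-214, -86))/(V(202, 55) - 6417) = (-36361 + 1)/(2*55 - 6417) = -36360/(110 - 6417) = -36360/(-6307) = -36360*(-1/6307) = 36360/6307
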